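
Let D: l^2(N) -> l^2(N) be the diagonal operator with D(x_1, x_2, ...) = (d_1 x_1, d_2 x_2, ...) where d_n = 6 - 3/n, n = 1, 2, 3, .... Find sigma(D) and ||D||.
sigma(D) = {6 - 3/n : n ≥ 1} ∪ {6}; ||D|| = 6

A bounded diagonal operator on l^2 with diagonal entries d_n has spectrum equal to the closure of {d_n : n ≥ 1}: every d_n is an eigenvalue (with eigenvector e_n), so {d_n} ⊂ sigma(D); the spectrum is closed, so its closure is too; and for lambda not in the closure, (D - lambda I) has bounded inverse (the diagonal entries 1/(d_n - lambda) are bounded). For our sequence d_n = 6 - 3/n, n = 1, 2, 3, ...:
  - {d_n} = {6 - 3/n : n ≥ 1}; the only limit point is 6
  - closure = {6 - 3/n : n ≥ 1} ∪ {6}
For the norm: a diagonal operator has ||D|| = sup_n |d_n|. Here d_n = 6 - 3/n increases monotonically from d_1 = 3 toward 6, with all terms in [3, 6); so sup_n |d_n| = 6 (the supremum is the limit, not attained). So ||D|| = 6.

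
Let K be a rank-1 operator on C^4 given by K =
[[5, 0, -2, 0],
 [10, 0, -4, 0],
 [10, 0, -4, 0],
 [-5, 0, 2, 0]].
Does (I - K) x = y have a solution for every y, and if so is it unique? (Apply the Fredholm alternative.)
(I - K) is singular (det(I - K) = 0, i.e. 1 ∈ sigma(K)). (I - K) x = y is solvable iff y ⊥ ker((I - K)^*) = span{(5, 0, -2, 0)}, i.e. iff 5y_1 - 2y_3 = 0. When solvable, the solutions are x = y + c·(1, 2, 2, -1), c arbitrary (ker(I - K) = span{(1, 2, 2, -1)}, dimension 1).

K has rank 1, so it is an outer product K = u v^T: every row of K is a multiple of one row vector. Reading off the entries, u = (1, 2, 2, -1) and v = (5, 0, -2, 0) (row i of K equals u_i·v^T). A rank-one matrix u v^T satisfies K u = u (v·u) and kills the (3)-dimensional subspace v^⊥, so its characteristic polynomial is lambda^3 (lambda - v·u) with v·u = tr K = 1. Hence the eigenvalues of I - K are 1 (multiplicity 3) and 1 - (1) = 0, so det(I - K) = 0. (Direct check: I - K =
[[-4, 0, 2, 0],
 [-10, 1, 4, 0],
 [-10, 0, 5, 0],
 [5, 0, -2, 1]]
has determinant 0.) So 1 is an eigenvalue of K and (I - K) is not invertible. The finite-dimensional Fredholm alternative says: either (I - K) is invertible, or ker(I - K) ≠ {0} and then range(I - K) = ker((I - K)^*)^⊥, with dim ker(I - K) = dim ker((I - K)^*). We are in the second case, so we need both kernels. Kernel of I - K: (I - K) u = u - u (v·u) = u - u = 0, so ker(I - K) = span{u} = span{(1, 2, 2, -1)} (it is exactly 1-dimensional because rank(I - K) = 3). Kernel of the adjoint: K is real, so (I - K)^* = I - K^T = I - v u^T, and (I - v u^T) v = v - v (u·v) = 0; hence ker((I - K)^*) = span{v} = span{(5, 0, -2, 0)}. Therefore (I - K) x = y is solvable iff <y, v> = 0, i.e. iff 5y_1 - 2y_3 = 0. When this holds, K y = u (v·y) = 0, so (I - K) y = y and x = y is a particular solution; the full solution set is the line x = y + c·u = y + c·(1, 2, 2, -1), c ∈ C.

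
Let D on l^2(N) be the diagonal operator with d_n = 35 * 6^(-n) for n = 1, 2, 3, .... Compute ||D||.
||D|| = 35/6 (attained at n = 1)

For D diagonal, ||D|| = sup_n |d_n|. The sequence d_n = 35 * 6^(-n) is positive and strictly decreasing (ratio 6^(-1) < 1), so the supremum is d_1 = 35/6. Hence ||D|| = 35/6.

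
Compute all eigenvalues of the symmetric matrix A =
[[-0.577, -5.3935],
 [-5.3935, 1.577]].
sigma(A) ≈ {-5, 6}

A is real symmetric, so its spectrum consists of real eigenvalues. Expanding the characteristic polynomial of the displayed matrix gives
  det(λ I - A) = p(λ) = λ^2 + (-1)λ + (-30).
Solving p(λ) = 0 yields eigenvalues ≈ -5, 6. (A is shown rounded to 4 decimals, so these recover the underlying integer eigenvalues to within that precision.)
Verification: the trace of A = 1 equals the sum of eigenvalues 1, and det(A) ≈ -29.9998 matches the eigenvalue product -30.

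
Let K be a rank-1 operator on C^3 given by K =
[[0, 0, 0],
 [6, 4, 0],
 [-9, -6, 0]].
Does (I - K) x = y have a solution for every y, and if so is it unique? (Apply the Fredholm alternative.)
(I - K) is invertible (det(I - K) = -3 ≠ 0), so for every y in C^3 the equation (I - K) x = y has a unique solution.

K has rank 1, so it is an outer product K = u v^T: every row of K is a multiple of one row vector. Reading off the entries, u = (0, 2, -3) and v = (3, 2, 0) (row i of K equals u_i·v^T). A rank-one matrix u v^T satisfies K u = u (v·u) and kills the (2)-dimensional subspace v^⊥, so its characteristic polynomial is lambda^2 (lambda - v·u) with v·u = tr K = 4. Hence the eigenvalues of I - K are 1 (multiplicity 2) and 1 - (4) = -3, so det(I - K) = -3. (Direct check: I - K =
[[1, 0, 0],
 [-6, -3, 0],
 [9, 6, 1]]
has determinant -3.) The finite-dimensional Fredholm alternative says: either (I - K) is invertible, or ker(I - K) ≠ {0} and then range(I - K) = ker((I - K)^*)^⊥, with dim ker(I - K) = dim ker((I - K)^*). Since det(I - K) ≠ 0, 1 is not an eigenvalue of K and ker(I - K) = {0}, so we are in the first case: for every y there is a unique x = (I - K)^(-1) y. Explicitly, by the Sherman–Morrison formula, (I - u v^T)^(-1) = I + u v^T/(1 - v·u), i.e. (I - K)^(-1) = I + K/(-3).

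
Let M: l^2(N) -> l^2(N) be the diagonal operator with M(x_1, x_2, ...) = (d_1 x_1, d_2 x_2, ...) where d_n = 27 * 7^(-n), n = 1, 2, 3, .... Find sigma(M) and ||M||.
sigma(M) = {27 * 7^(-n) : n ≥ 1} ∪ {0}; ||M|| = 27/7

A bounded diagonal operator on l^2 with diagonal entries d_n has spectrum equal to the closure of {d_n : n ≥ 1}: every d_n is an eigenvalue (with eigenvector e_n), so {d_n} ⊂ sigma(M); the spectrum is closed, so its closure is too; and for lambda not in the closure, (M - lambda I) has bounded inverse (the diagonal entries 1/(d_n - lambda) are bounded). For our sequence d_n = 27 * 7^(-n), n = 1, 2, 3, ...:
  - {d_n} = {27 * 7^(-n) : n ≥ 1}; the only limit point is 0
  - closure = {27 * 7^(-n) : n ≥ 1} ∪ {0}
For the norm: a diagonal operator has ||M|| = sup_n |d_n|. Here d_n = 27 * 7^(-n) is positive and decreasing, so sup_n |d_n| = d_1 = 27/7. So ||M|| = 27/7.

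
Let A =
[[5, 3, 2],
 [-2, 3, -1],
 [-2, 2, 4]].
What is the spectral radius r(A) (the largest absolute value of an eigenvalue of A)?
r(A) ≈ 5.3448

The eigenvalues of A are the roots of its characteristic polynomial. With M = A (coefficients from the trace, the sum of principal 2x2 minors, and det A):
  p(λ) = det(λ I - M) = λ^3 - 12λ^2 + 59λ - 104.
No integer candidate from the rational root theorem (±divisors of 104) is a root, so the roots are irrational. The cubic discriminant is Δ = -5756 < 0, so there is one real root and a complex-conjugate pair. p(3) = -8 and p(4) = 4 have opposite signs, so a root lies in (3, 4); Newton's method refines it to λ ≈ 3.6406. Dividing out (λ - (3.6406)) leaves approximately λ^2 - 8.3594λ + 28.5668. For λ^2 - 8.3594λ + 28.5668 the discriminant is -44.3875. It is negative, so the remaining roots are the complex-conjugate pair λ ≈ 4.1797 ± 3.3312i. Their product equals the constant term, so |λ|^2 ≈ 28.5668 and |λ| ≈ 5.3448.
Thus the eigenvalues (to 4 decimals) are 3.6406 (modulus 3.6406); 4.1797 ± 3.3312i (modulus 5.3448). The spectral radius is the largest modulus: r(A) ≈ 5.3448. (Cross-check: r(A) ≤ ||A||_2 ≈ 6.2566; equality holds whenever A is normal, though it can also hold for some non-normal A.)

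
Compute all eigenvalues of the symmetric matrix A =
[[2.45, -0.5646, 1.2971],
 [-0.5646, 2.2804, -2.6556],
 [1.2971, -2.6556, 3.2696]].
sigma(A) ≈ {0, 2, 6}

A is real symmetric, so its spectrum consists of real eigenvalues. Expanding the characteristic polynomial of the displayed matrix gives
  det(λ I - A) = p(λ) = λ^3 + (-8)λ^2 + (12)λ + (0).
Solving p(λ) = 0 yields eigenvalues ≈ 0, 2, 6. (A is shown rounded to 4 decimals, so these recover the underlying integer eigenvalues to within that precision.)
Verification: the trace of A = 8 equals the sum of eigenvalues 8, and det(A) ≈ -0.0001 matches the eigenvalue product 0.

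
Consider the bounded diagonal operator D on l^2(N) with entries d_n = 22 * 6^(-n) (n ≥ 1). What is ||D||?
||D|| = 11/3 (attained at n = 1)

For D diagonal, ||D|| = sup_n |d_n|. The sequence d_n = 22 * 6^(-n) is positive and strictly decreasing (ratio 6^(-1) < 1), so the supremum is d_1 = 22/6 = 11/3. Hence ||D|| = 11/3.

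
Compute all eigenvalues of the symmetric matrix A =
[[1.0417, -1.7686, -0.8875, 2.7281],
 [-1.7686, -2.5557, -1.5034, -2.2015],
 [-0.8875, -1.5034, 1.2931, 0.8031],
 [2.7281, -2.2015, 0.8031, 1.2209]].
sigma(A) ≈ {-4, -2, 2, 5}

A is real symmetric, so its spectrum consists of real eigenvalues. Expanding the characteristic polynomial of the displayed matrix gives
  det(λ I - A) = p(λ) = λ^4 + (-1)λ^3 + (-24)λ^2 + (4)λ + (79.9945).
Solving p(λ) = 0 yields eigenvalues ≈ -4, -2, 2, 5. (A is shown rounded to 4 decimals, so these recover the underlying integer eigenvalues to within that precision.)
Verification: the trace of A = 1 equals the sum of eigenvalues 1, and det(A) ≈ 79.9945 matches the eigenvalue product 80.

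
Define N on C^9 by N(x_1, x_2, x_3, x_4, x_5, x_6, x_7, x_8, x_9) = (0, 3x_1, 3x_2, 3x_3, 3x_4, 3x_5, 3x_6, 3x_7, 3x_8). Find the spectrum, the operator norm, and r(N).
sigma(N) = {0}; ||N|| = 3; r(N) = 0. (N is nilpotent with N^9 = 0.)

On C^9, N is a strictly lower-triangular matrix with 3 on the subdiagonal and zeros elsewhere, so its characteristic polynomial is lambda^9 and every eigenvalue is 0: sigma(N) = {0}. For the operator norm, N e_i = 3e_{i+1} for i = 1, ..., 8 and N e_9 = 0, so the singular values of N are 3 (with multiplicity 8) and 0; hence ||N|| = 3. The spectral radius r(N) = max|lambda| = 0. Note ||N|| > r(N) — characteristic of non-normal nilpotent operators. Indeed N^9 = 0.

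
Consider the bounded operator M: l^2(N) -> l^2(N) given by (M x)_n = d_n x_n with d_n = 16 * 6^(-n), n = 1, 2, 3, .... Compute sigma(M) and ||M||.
sigma(M) = {16 * 6^(-n) : n ≥ 1} ∪ {0}; ||M|| = 8/3

A bounded diagonal operator on l^2 with diagonal entries d_n has spectrum equal to the closure of {d_n : n ≥ 1}: every d_n is an eigenvalue (with eigenvector e_n), so {d_n} ⊂ sigma(M); the spectrum is closed, so its closure is too; and for lambda not in the closure, (M - lambda I) has bounded inverse (the diagonal entries 1/(d_n - lambda) are bounded). For our sequence d_n = 16 * 6^(-n), n = 1, 2, 3, ...:
  - {d_n} = {16 * 6^(-n) : n ≥ 1}; the only limit point is 0
  - closure = {16 * 6^(-n) : n ≥ 1} ∪ {0}
For the norm: a diagonal operator has ||M|| = sup_n |d_n|. Here d_n = 16 * 6^(-n) is positive and decreasing, so sup_n |d_n| = d_1 = 16/6 = 8/3. So ||M|| = 8/3.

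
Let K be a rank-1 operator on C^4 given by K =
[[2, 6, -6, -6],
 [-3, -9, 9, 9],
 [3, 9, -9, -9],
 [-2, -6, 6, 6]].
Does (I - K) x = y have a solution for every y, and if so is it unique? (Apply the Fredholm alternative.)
(I - K) is invertible (det(I - K) = 11 ≠ 0), so for every y in C^4 the equation (I - K) x = y has a unique solution.

K has rank 1, so it is an outer product K = u v^T: every row of K is a multiple of one row vector. Reading off the entries, u = (2, -3, 3, -2) and v = (1, 3, -3, -3) (row i of K equals u_i·v^T). A rank-one matrix u v^T satisfies K u = u (v·u) and kills the (3)-dimensional subspace v^⊥, so its characteristic polynomial is lambda^3 (lambda - v·u) with v·u = tr K = -10. Hence the eigenvalues of I - K are 1 (multiplicity 3) and 1 - (-10) = 11, so det(I - K) = 11. (Direct check: I - K =
[[-1, -6, 6, 6],
 [3, 10, -9, -9],
 [-3, -9, 10, 9],
 [2, 6, -6, -5]]
has determinant 11.) The finite-dimensional Fredholm alternative says: either (I - K) is invertible, or ker(I - K) ≠ {0} and then range(I - K) = ker((I - K)^*)^⊥, with dim ker(I - K) = dim ker((I - K)^*). Since det(I - K) ≠ 0, 1 is not an eigenvalue of K and ker(I - K) = {0}, so we are in the first case: for every y there is a unique x = (I - K)^(-1) y. Explicitly, by the Sherman–Morrison formula, (I - u v^T)^(-1) = I + u v^T/(1 - v·u), i.e. (I - K)^(-1) = I + K/(11).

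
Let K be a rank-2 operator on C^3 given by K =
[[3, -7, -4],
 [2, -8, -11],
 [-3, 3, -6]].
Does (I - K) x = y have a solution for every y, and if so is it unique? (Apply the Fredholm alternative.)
(I - K) is invertible (det(I - K) = 53 ≠ 0), so for every y in C^3 the equation (I - K) x = y has a unique solution.

K has rank 2 and factors as K = U V^T = u1 v1^T + u2 v2^T with u1 = (-1, 1, 3), v1 = (-1, 1, -2), u2 = (2, 3, 0), v2 = (1, -3, -3) (multiplying out reproduces the displayed K). The nonzero eigenvalues of U V^T coincide with those of the 2 x 2 matrix G = V^T U = [[v1·u1, v1·u2], [v2·u1, v2·u2]] = [[-4, 1], [-13, -7]], and by the Sylvester determinant identity det(I_3 - U V^T) = det(I_2 - V^T U) = det([[5, -1], [13, 8]]) = (5)(8) - (-1)(13) = 53. (Direct check: I - K =
[[-2, 7, 4],
 [-2, 9, 11],
 [3, -3, 7]]
has determinant 53.) The finite-dimensional Fredholm alternative says: either (I - K) is invertible, or ker(I - K) ≠ {0} and then range(I - K) = ker((I - K)^*)^⊥, with dim ker(I - K) = dim ker((I - K)^*). Since det(I - K) ≠ 0, 1 is not an eigenvalue of K and ker(I - K) = {0}, so we are in the first case: for every y there is a unique x = (I - K)^(-1) y. (Explicitly, by the Woodbury identity, (I - U V^T)^(-1) = I + U (I_2 - G)^(-1) V^T.)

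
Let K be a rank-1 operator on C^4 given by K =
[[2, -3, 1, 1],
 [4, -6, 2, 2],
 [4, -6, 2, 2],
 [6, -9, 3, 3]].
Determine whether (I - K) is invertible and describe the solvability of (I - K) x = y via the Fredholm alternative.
(I - K) is singular (det(I - K) = 0, i.e. 1 ∈ sigma(K)). (I - K) x = y is solvable iff y ⊥ ker((I - K)^*) = span{(2, -3, 1, 1)}, i.e. iff 2y_1 - 3y_2 + y_3 + y_4 = 0. When solvable, the solutions are x = y + c·(1, 2, 2, 3), c arbitrary (ker(I - K) = span{(1, 2, 2, 3)}, dimension 1).

K has rank 1, so it is an outer product K = u v^T: every row of K is a multiple of one row vector. Reading off the entries, u = (1, 2, 2, 3) and v = (2, -3, 1, 1) (row i of K equals u_i·v^T). A rank-one matrix u v^T satisfies K u = u (v·u) and kills the (3)-dimensional subspace v^⊥, so its characteristic polynomial is lambda^3 (lambda - v·u) with v·u = tr K = 1. Hence the eigenvalues of I - K are 1 (multiplicity 3) and 1 - (1) = 0, so det(I - K) = 0. (Direct check: I - K =
[[-1, 3, -1, -1],
 [-4, 7, -2, -2],
 [-4, 6, -1, -2],
 [-6, 9, -3, -2]]
has determinant 0.) So 1 is an eigenvalue of K and (I - K) is not invertible. The finite-dimensional Fredholm alternative says: either (I - K) is invertible, or ker(I - K) ≠ {0} and then range(I - K) = ker((I - K)^*)^⊥, with dim ker(I - K) = dim ker((I - K)^*). We are in the second case, so we need both kernels. Kernel of I - K: (I - K) u = u - u (v·u) = u - u = 0, so ker(I - K) = span{u} = span{(1, 2, 2, 3)} (it is exactly 1-dimensional because rank(I - K) = 3). Kernel of the adjoint: K is real, so (I - K)^* = I - K^T = I - v u^T, and (I - v u^T) v = v - v (u·v) = 0; hence ker((I - K)^*) = span{v} = span{(2, -3, 1, 1)}. Therefore (I - K) x = y is solvable iff <y, v> = 0, i.e. iff 2y_1 - 3y_2 + y_3 + y_4 = 0. When this holds, K y = u (v·y) = 0, so (I - K) y = y and x = y is a particular solution; the full solution set is the line x = y + c·u = y + c·(1, 2, 2, 3), c ∈ C.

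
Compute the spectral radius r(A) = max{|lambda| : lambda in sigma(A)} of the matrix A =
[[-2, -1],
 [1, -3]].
r(A) = sqrt(7) ≈ 2.6458

The eigenvalues of A are the roots of its characteristic polynomial. With M = A (coefficients from the trace and determinant):
  p(λ) = det(λ I - M) = λ^2 + 5λ + 7.
For λ^2 + 5λ + 7 the discriminant is -3. It is negative, so the roots are the complex-conjugate pair λ = -5/2 ± (sqrt(3)/2) i ≈ -2.5 ± 0.866i. For a conjugate pair the product of the roots equals the constant term, so |λ|^2 = 7 and |λ| = sqrt(7) ≈ 2.6458.
Thus the eigenvalues (to 4 decimals) are -2.5 ± 0.866i (modulus 2.6458). The spectral radius is the largest modulus: r(A) = sqrt(7) ≈ 2.6458. (Cross-check: r(A) ≤ ||A||_2 ≈ 3.1926; equality holds whenever A is normal, though it can also hold for some non-normal A.)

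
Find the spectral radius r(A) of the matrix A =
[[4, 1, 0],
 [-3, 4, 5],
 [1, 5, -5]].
r(A) ≈ 7.15

The eigenvalues of A are the roots of its characteristic polynomial. With M = A (coefficients from the trace, the sum of principal 2x2 minors, and det A):
  p(λ) = det(λ I - M) = λ^3 - 3λ^2 - 46λ + 190.
No integer candidate from the rational root theorem (±divisors of 190) is a root, so the roots are irrational. The cubic discriminant is Δ = -73832 < 0, so there is one real root and a complex-conjugate pair. p(-8) = -146 and p(-7) = 22 have opposite signs, so a root lies in (-8, -7); Newton's method refines it to λ ≈ -7.15. Dividing out (λ - (-7.15)) leaves approximately λ^2 - 10.15λ + 26.5733. For λ^2 - 10.15λ + 26.5733 the discriminant is -3.2697. It is negative, so the remaining roots are the complex-conjugate pair λ ≈ 5.075 ± 0.9041i. Their product equals the constant term, so |λ|^2 ≈ 26.5733 and |λ| ≈ 5.1549.
Thus the eigenvalues (to 4 decimals) are -7.15 (modulus 7.15); 5.075 ± 0.9041i (modulus 5.1549). The spectral radius is the largest modulus: r(A) ≈ 7.15. (Cross-check: r(A) ≤ ||A||_2 ≈ 7.8583; equality holds whenever A is normal, though it can also hold for some non-normal A.)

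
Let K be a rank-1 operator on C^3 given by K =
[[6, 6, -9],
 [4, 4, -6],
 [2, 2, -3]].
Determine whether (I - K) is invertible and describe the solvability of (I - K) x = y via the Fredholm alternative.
(I - K) is invertible (det(I - K) = -6 ≠ 0), so for every y in C^3 the equation (I - K) x = y has a unique solution.

K has rank 1, so it is an outer product K = u v^T: every row of K is a multiple of one row vector. Reading off the entries, u = (-3, -2, -1) and v = (-2, -2, 3) (row i of K equals u_i·v^T). A rank-one matrix u v^T satisfies K u = u (v·u) and kills the (2)-dimensional subspace v^⊥, so its characteristic polynomial is lambda^2 (lambda - v·u) with v·u = tr K = 7. Hence the eigenvalues of I - K are 1 (multiplicity 2) and 1 - (7) = -6, so det(I - K) = -6. (Direct check: I - K =
[[-5, -6, 9],
 [-4, -3, 6],
 [-2, -2, 4]]
has determinant -6.) The finite-dimensional Fredholm alternative says: either (I - K) is invertible, or ker(I - K) ≠ {0} and then range(I - K) = ker((I - K)^*)^⊥, with dim ker(I - K) = dim ker((I - K)^*). Since det(I - K) ≠ 0, 1 is not an eigenvalue of K and ker(I - K) = {0}, so we are in the first case: for every y there is a unique x = (I - K)^(-1) y. Explicitly, by the Sherman–Morrison formula, (I - u v^T)^(-1) = I + u v^T/(1 - v·u), i.e. (I - K)^(-1) = I + K/(-6).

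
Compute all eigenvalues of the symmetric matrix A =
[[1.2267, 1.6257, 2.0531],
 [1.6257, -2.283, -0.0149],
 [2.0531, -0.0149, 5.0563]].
sigma(A) ≈ {-3, 1, 6}

A is real symmetric, so its spectrum consists of real eigenvalues. Expanding the characteristic polynomial of the displayed matrix gives
  det(λ I - A) = p(λ) = λ^3 + (-4)λ^2 + (-15)λ + (18).
Solving p(λ) = 0 yields eigenvalues ≈ -3, 1, 6. (A is shown rounded to 4 decimals, so these recover the underlying integer eigenvalues to within that precision.)
Verification: the trace of A = 4 equals the sum of eigenvalues 4, and det(A) ≈ -18.0001 matches the eigenvalue product -18.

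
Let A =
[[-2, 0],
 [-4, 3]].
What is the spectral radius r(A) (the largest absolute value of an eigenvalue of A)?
r(A) = 3

The eigenvalues of A are the roots of its characteristic polynomial. With M = A (coefficients from the trace and determinant):
  p(λ) = det(λ I - M) = λ^2 - λ - 6.
For λ^2 - λ - 6 the discriminant is 25. It is a perfect square (5^2), so the roots are rational: λ = (1 ± 5)/2 = 3, -2.
Thus the eigenvalues (to 4 decimals) are 3 (modulus 3); -2 (modulus 2). The spectral radius is the largest modulus: r(A) = 3. (Cross-check: r(A) ≤ ||A||_2 ≈ 5.2631; equality holds whenever A is normal, though it can also hold for some non-normal A.)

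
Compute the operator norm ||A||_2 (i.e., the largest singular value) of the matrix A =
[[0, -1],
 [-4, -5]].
||A||_2 = sqrt((42 + sqrt(1700))/2) ≈ 6.451 (= sqrt(largest eigenvalue of A^T A))

||A||_2 = sigma_max(A) = sqrt(lambda_max(A^T A)). Form the symmetric matrix M = A^T A =
[[16, 20],
 [20, 26]].
Its characteristic polynomial (trace, determinant of M give the coefficients) is
  p(λ) = det(λ I - M) = λ^2 - 42λ + 16.
For λ^2 - 42λ + 16 the discriminant is 1700. It is nonnegative but not a perfect square, so the roots are real and irrational: λ = (42 ± sqrt(1700))/2 ≈ 41.6155, 0.3845.
So the eigenvalues of A^T A are ≈ 0.3845, 41.6155 (all ≥ 0, as they must be for A^T A). The largest is λ_max = (42 + sqrt(1700))/2 ≈ 41.6155, hence ||A||_2 = sqrt(λ_max) = sqrt((42 + sqrt(1700))/2) ≈ 6.451.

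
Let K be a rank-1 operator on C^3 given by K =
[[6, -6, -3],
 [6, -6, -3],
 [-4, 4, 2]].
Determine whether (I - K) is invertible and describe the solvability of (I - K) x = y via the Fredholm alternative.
(I - K) is invertible (det(I - K) = -1 ≠ 0), so for every y in C^3 the equation (I - K) x = y has a unique solution.

K has rank 1, so it is an outer product K = u v^T: every row of K is a multiple of one row vector. Reading off the entries, u = (-3, -3, 2) and v = (-2, 2, 1) (row i of K equals u_i·v^T). A rank-one matrix u v^T satisfies K u = u (v·u) and kills the (2)-dimensional subspace v^⊥, so its characteristic polynomial is lambda^2 (lambda - v·u) with v·u = tr K = 2. Hence the eigenvalues of I - K are 1 (multiplicity 2) and 1 - (2) = -1, so det(I - K) = -1. (Direct check: I - K =
[[-5, 6, 3],
 [-6, 7, 3],
 [4, -4, -1]]
has determinant -1.) The finite-dimensional Fredholm alternative says: either (I - K) is invertible, or ker(I - K) ≠ {0} and then range(I - K) = ker((I - K)^*)^⊥, with dim ker(I - K) = dim ker((I - K)^*). Since det(I - K) ≠ 0, 1 is not an eigenvalue of K and ker(I - K) = {0}, so we are in the first case: for every y there is a unique x = (I - K)^(-1) y. Explicitly, by the Sherman–Morrison formula, (I - u v^T)^(-1) = I + u v^T/(1 - v·u), i.e. (I - K)^(-1) = I - K.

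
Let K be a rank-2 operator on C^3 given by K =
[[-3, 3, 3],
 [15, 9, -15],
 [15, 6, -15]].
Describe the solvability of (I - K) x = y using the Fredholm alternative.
(I - K) is invertible (det(I - K) = -107 ≠ 0), so for every y in C^3 the equation (I - K) x = y has a unique solution.

K has rank 2 and factors as K = U V^T = u1 v1^T + u2 v2^T with u1 = (-2, 2, 3), v1 = (3, 0, -3), u2 = (1, 3, 2), v2 = (3, 3, -3) (multiplying out reproduces the displayed K). The nonzero eigenvalues of U V^T coincide with those of the 2 x 2 matrix G = V^T U = [[v1·u1, v1·u2], [v2·u1, v2·u2]] = [[-15, -3], [-9, 6]], and by the Sylvester determinant identity det(I_3 - U V^T) = det(I_2 - V^T U) = det([[16, 3], [9, -5]]) = (16)(-5) - (3)(9) = -107. (Direct check: I - K =
[[4, -3, -3],
 [-15, -8, 15],
 [-15, -6, 16]]
has determinant -107.) The finite-dimensional Fredholm alternative says: either (I - K) is invertible, or ker(I - K) ≠ {0} and then range(I - K) = ker((I - K)^*)^⊥, with dim ker(I - K) = dim ker((I - K)^*). Since det(I - K) ≠ 0, 1 is not an eigenvalue of K and ker(I - K) = {0}, so we are in the first case: for every y there is a unique x = (I - K)^(-1) y. (Explicitly, by the Woodbury identity, (I - U V^T)^(-1) = I + U (I_2 - G)^(-1) V^T.)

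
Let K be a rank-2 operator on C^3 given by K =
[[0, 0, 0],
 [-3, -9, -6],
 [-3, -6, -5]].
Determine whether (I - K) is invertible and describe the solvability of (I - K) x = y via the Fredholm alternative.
(I - K) is invertible (det(I - K) = 24 ≠ 0), so for every y in C^3 the equation (I - K) x = y has a unique solution.

K has rank 2 and factors as K = U V^T = u1 v1^T + u2 v2^T with u1 = (0, 3, 2), v1 = (-2, -3, -3), u2 = (0, 3, 1), v2 = (1, 0, 1) (multiplying out reproduces the displayed K). The nonzero eigenvalues of U V^T coincide with those of the 2 x 2 matrix G = V^T U = [[v1·u1, v1·u2], [v2·u1, v2·u2]] = [[-15, -12], [2, 1]], and by the Sylvester determinant identity det(I_3 - U V^T) = det(I_2 - V^T U) = det([[16, 12], [-2, 0]]) = (16)(0) - (12)(-2) = 24. (Direct check: I - K =
[[1, 0, 0],
 [3, 10, 6],
 [3, 6, 6]]
has determinant 24.) The finite-dimensional Fredholm alternative says: either (I - K) is invertible, or ker(I - K) ≠ {0} and then range(I - K) = ker((I - K)^*)^⊥, with dim ker(I - K) = dim ker((I - K)^*). Since det(I - K) ≠ 0, 1 is not an eigenvalue of K and ker(I - K) = {0}, so we are in the first case: for every y there is a unique x = (I - K)^(-1) y. (Explicitly, by the Woodbury identity, (I - U V^T)^(-1) = I + U (I_2 - G)^(-1) V^T.)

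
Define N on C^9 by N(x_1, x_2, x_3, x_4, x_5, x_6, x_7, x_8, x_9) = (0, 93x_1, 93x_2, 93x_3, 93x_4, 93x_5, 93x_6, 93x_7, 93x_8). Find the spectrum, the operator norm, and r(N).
sigma(N) = {0}; ||N|| = 93; r(N) = 0. (N is nilpotent with N^9 = 0.)

On C^9, N is a strictly lower-triangular matrix with 93 on the subdiagonal and zeros elsewhere, so its characteristic polynomial is lambda^9 and every eigenvalue is 0: sigma(N) = {0}. For the operator norm, N e_i = 93e_{i+1} for i = 1, ..., 8 and N e_9 = 0, so the singular values of N are 93 (with multiplicity 8) and 0; hence ||N|| = 93. The spectral radius r(N) = max|lambda| = 0. Note ||N|| > r(N) — characteristic of non-normal nilpotent operators. Indeed N^9 = 0.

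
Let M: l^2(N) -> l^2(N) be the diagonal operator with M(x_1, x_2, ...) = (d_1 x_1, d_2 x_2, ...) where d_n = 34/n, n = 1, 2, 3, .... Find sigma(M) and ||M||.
sigma(M) = {34/n : n ≥ 1} ∪ {0}; ||M|| = 34

A bounded diagonal operator on l^2 with diagonal entries d_n has spectrum equal to the closure of {d_n : n ≥ 1}: every d_n is an eigenvalue (with eigenvector e_n), so {d_n} ⊂ sigma(M); the spectrum is closed, so its closure is too; and for lambda not in the closure, (M - lambda I) has bounded inverse (the diagonal entries 1/(d_n - lambda) are bounded). For our sequence d_n = 34/n, n = 1, 2, 3, ...:
  - {d_n} = {34/n : n ≥ 1}; the only limit point is 0
  - closure = {34/n : n ≥ 1} ∪ {0}
For the norm: a diagonal operator has ||M|| = sup_n |d_n|. Here d_n = 34/n is positive and decreasing, so sup_n |d_n| = d_1 = 34. So ||M|| = 34.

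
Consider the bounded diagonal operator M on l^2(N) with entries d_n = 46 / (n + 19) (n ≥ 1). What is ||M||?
||M|| = 23/10 (attained at n = 1)

For M diagonal, ||M|| = sup_n |d_n| = sup_n 46/(n + 19). This is positive and strictly decreasing in n, so the supremum is attained at n = 1: d_1 = 46/(1 + 19) = 23/10. Hence ||M|| = 23/10.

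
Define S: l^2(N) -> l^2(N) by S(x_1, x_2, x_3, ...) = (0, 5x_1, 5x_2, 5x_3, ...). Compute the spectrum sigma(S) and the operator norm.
sigma(S) = closed disk {z in C : |z| ≤ 5}; ||S|| = 5

Note S = 5·U where U is the unit right shift (U x)_k = x_{k-1} (with x_0 := 0); so ||S|| = 5||U|| and sigma(S) = 5·sigma(U). ||S x||^2 = sum_{k≥1} |5x_k|^2 = 25||x||^2, so ||S|| = 5 and sigma(S) ⊂ {|z| ≤ 5}. For any |lambda| < 5, the equation (S - lambda I) x = 0 forces x_1 = 0, then 5x_k = lambda x_{k+1} ⇒ x = 0, so S has no eigenvalues. But (S - lambda I) is not surjective for |lambda| < 5: solving (S - lambda I) x = e_1 would require x_n proportional to (lambda/5)^(-n), which is not in l^2. So every |lambda| < 5 lies in the residual spectrum. The boundary |lambda| = 5 is in the approximate point spectrum (the spectrum is closed). Hence sigma(S) is the closed disk of radius 5.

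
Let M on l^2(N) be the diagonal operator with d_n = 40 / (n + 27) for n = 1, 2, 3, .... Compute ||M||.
||M|| = 10/7 (attained at n = 1)

For M diagonal, ||M|| = sup_n |d_n| = sup_n 40/(n + 27). This is positive and strictly decreasing in n, so the supremum is attained at n = 1: d_1 = 40/(1 + 27) = 10/7. Hence ||M|| = 10/7.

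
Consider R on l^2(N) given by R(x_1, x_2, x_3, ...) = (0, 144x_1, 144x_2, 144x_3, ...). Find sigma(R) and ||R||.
sigma(R) = closed disk {z in C : |z| ≤ 144}; ||R|| = 144

Note R = 144·U where U is the unit right shift (U x)_k = x_{k-1} (with x_0 := 0); so ||R|| = 144||U|| and sigma(R) = 144·sigma(U). ||R x||^2 = sum_{k≥1} |144x_k|^2 = 20736||x||^2, so ||R|| = 144 and sigma(R) ⊂ {|z| ≤ 144}. For any |lambda| < 144, the equation (R - lambda I) x = 0 forces x_1 = 0, then 144x_k = lambda x_{k+1} ⇒ x = 0, so R has no eigenvalues. But (R - lambda I) is not surjective for |lambda| < 144: solving (R - lambda I) x = e_1 would require x_n proportional to (lambda/144)^(-n), which is not in l^2. So every |lambda| < 144 lies in the residual spectrum. The boundary |lambda| = 144 is in the approximate point spectrum (the spectrum is closed). Hence sigma(R) is the closed disk of radius 144.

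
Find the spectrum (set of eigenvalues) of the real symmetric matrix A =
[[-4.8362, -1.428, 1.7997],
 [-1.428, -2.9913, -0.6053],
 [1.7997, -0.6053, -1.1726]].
sigma(A) ≈ {-6, -3, 0}

A is real symmetric, so its spectrum consists of real eigenvalues. Expanding the characteristic polynomial of the displayed matrix gives
  det(λ I - A) = p(λ) = λ^3 + (9)λ^2 + (18)λ + (0).
Solving p(λ) = 0 yields eigenvalues ≈ -6, -3, 0. (A is shown rounded to 4 decimals, so these recover the underlying integer eigenvalues to within that precision.)
Verification: the trace of A = -9 equals the sum of eigenvalues -9, and det(A) ≈ -0.0006 matches the eigenvalue product 0.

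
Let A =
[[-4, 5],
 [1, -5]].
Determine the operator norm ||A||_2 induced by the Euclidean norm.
||A||_2 = sqrt((67 + sqrt(3589))/2) ≈ 7.9658 (= sqrt(largest eigenvalue of A^T A))

||A||_2 = sigma_max(A) = sqrt(lambda_max(A^T A)). Form the symmetric matrix M = A^T A =
[[17, -25],
 [-25, 50]].
Its characteristic polynomial (trace, determinant of M give the coefficients) is
  p(λ) = det(λ I - M) = λ^2 - 67λ + 225.
For λ^2 - 67λ + 225 the discriminant is 3589. It is nonnegative but not a perfect square, so the roots are real and irrational: λ = (67 ± sqrt(3589))/2 ≈ 63.4541, 3.5459.
So the eigenvalues of A^T A are ≈ 3.5459, 63.4541 (all ≥ 0, as they must be for A^T A). The largest is λ_max = (67 + sqrt(3589))/2 ≈ 63.4541, hence ||A||_2 = sqrt(λ_max) = sqrt((67 + sqrt(3589))/2) ≈ 7.9658.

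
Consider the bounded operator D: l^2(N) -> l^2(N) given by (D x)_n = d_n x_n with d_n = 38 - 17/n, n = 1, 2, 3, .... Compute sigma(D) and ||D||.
sigma(D) = {38 - 17/n : n ≥ 1} ∪ {38}; ||D|| = 38

A bounded diagonal operator on l^2 with diagonal entries d_n has spectrum equal to the closure of {d_n : n ≥ 1}: every d_n is an eigenvalue (with eigenvector e_n), so {d_n} ⊂ sigma(D); the spectrum is closed, so its closure is too; and for lambda not in the closure, (D - lambda I) has bounded inverse (the diagonal entries 1/(d_n - lambda) are bounded). For our sequence d_n = 38 - 17/n, n = 1, 2, 3, ...:
  - {d_n} = {38 - 17/n : n ≥ 1}; the only limit point is 38
  - closure = {38 - 17/n : n ≥ 1} ∪ {38}
For the norm: a diagonal operator has ||D|| = sup_n |d_n|. Here d_n = 38 - 17/n increases monotonically from d_1 = 21 toward 38, with all terms in [21, 38); so sup_n |d_n| = 38 (the supremum is the limit, not attained). So ||D|| = 38.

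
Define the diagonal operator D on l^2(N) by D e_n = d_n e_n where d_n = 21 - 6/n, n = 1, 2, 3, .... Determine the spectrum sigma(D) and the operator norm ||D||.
sigma(D) = {21 - 6/n : n ≥ 1} ∪ {21}; ||D|| = 21

A bounded diagonal operator on l^2 with diagonal entries d_n has spectrum equal to the closure of {d_n : n ≥ 1}: every d_n is an eigenvalue (with eigenvector e_n), so {d_n} ⊂ sigma(D); the spectrum is closed, so its closure is too; and for lambda not in the closure, (D - lambda I) has bounded inverse (the diagonal entries 1/(d_n - lambda) are bounded). For our sequence d_n = 21 - 6/n, n = 1, 2, 3, ...:
  - {d_n} = {21 - 6/n : n ≥ 1}; the only limit point is 21
  - closure = {21 - 6/n : n ≥ 1} ∪ {21}
For the norm: a diagonal operator has ||D|| = sup_n |d_n|. Here d_n = 21 - 6/n increases monotonically from d_1 = 15 toward 21, with all terms in [15, 21); so sup_n |d_n| = 21 (the supremum is the limit, not attained). So ||D|| = 21.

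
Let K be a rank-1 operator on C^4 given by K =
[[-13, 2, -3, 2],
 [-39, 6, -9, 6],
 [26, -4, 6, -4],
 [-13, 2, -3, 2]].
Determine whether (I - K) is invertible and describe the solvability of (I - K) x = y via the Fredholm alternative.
(I - K) is singular (det(I - K) = 0, i.e. 1 ∈ sigma(K)). (I - K) x = y is solvable iff y ⊥ ker((I - K)^*) = span{(-13, 2, -3, 2)}, i.e. iff -13y_1 + 2y_2 - 3y_3 + 2y_4 = 0. When solvable, the solutions are x = y + c·(1, 3, -2, 1), c arbitrary (ker(I - K) = span{(1, 3, -2, 1)}, dimension 1).

K has rank 1, so it is an outer product K = u v^T: every row of K is a multiple of one row vector. Reading off the entries, u = (1, 3, -2, 1) and v = (-13, 2, -3, 2) (row i of K equals u_i·v^T). A rank-one matrix u v^T satisfies K u = u (v·u) and kills the (3)-dimensional subspace v^⊥, so its characteristic polynomial is lambda^3 (lambda - v·u) with v·u = tr K = 1. Hence the eigenvalues of I - K are 1 (multiplicity 3) and 1 - (1) = 0, so det(I - K) = 0. (Direct check: I - K =
[[14, -2, 3, -2],
 [39, -5, 9, -6],
 [-26, 4, -5, 4],
 [13, -2, 3, -1]]
has determinant 0.) So 1 is an eigenvalue of K and (I - K) is not invertible. The finite-dimensional Fredholm alternative says: either (I - K) is invertible, or ker(I - K) ≠ {0} and then range(I - K) = ker((I - K)^*)^⊥, with dim ker(I - K) = dim ker((I - K)^*). We are in the second case, so we need both kernels. Kernel of I - K: (I - K) u = u - u (v·u) = u - u = 0, so ker(I - K) = span{u} = span{(1, 3, -2, 1)} (it is exactly 1-dimensional because rank(I - K) = 3). Kernel of the adjoint: K is real, so (I - K)^* = I - K^T = I - v u^T, and (I - v u^T) v = v - v (u·v) = 0; hence ker((I - K)^*) = span{v} = span{(-13, 2, -3, 2)}. Therefore (I - K) x = y is solvable iff <y, v> = 0, i.e. iff -13y_1 + 2y_2 - 3y_3 + 2y_4 = 0. When this holds, K y = u (v·y) = 0, so (I - K) y = y and x = y is a particular solution; the full solution set is the line x = y + c·u = y + c·(1, 3, -2, 1), c ∈ C.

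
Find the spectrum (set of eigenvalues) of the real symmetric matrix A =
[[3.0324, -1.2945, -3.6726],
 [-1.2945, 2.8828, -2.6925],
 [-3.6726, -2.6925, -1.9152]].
sigma(A) ≈ {-5, 4, 5}

A is real symmetric, so its spectrum consists of real eigenvalues. Expanding the characteristic polynomial of the displayed matrix gives
  det(λ I - A) = p(λ) = λ^3 + (-4)λ^2 + (-25)λ + (100).
Solving p(λ) = 0 yields eigenvalues ≈ -5, 4, 5. (A is shown rounded to 4 decimals, so these recover the underlying integer eigenvalues to within that precision.)
Verification: the trace of A = 4 equals the sum of eigenvalues 4, and det(A) ≈ -100.0009 matches the eigenvalue product -100.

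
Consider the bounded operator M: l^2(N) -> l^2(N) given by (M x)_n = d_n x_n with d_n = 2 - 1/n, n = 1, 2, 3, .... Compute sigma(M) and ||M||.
sigma(M) = {2 - 1/n : n ≥ 1} ∪ {2}; ||M|| = 2

A bounded diagonal operator on l^2 with diagonal entries d_n has spectrum equal to the closure of {d_n : n ≥ 1}: every d_n is an eigenvalue (with eigenvector e_n), so {d_n} ⊂ sigma(M); the spectrum is closed, so its closure is too; and for lambda not in the closure, (M - lambda I) has bounded inverse (the diagonal entries 1/(d_n - lambda) are bounded). For our sequence d_n = 2 - 1/n, n = 1, 2, 3, ...:
  - {d_n} = {2 - 1/n : n ≥ 1}; the only limit point is 2
  - closure = {2 - 1/n : n ≥ 1} ∪ {2}
For the norm: a diagonal operator has ||M|| = sup_n |d_n|. Here d_n = 2 - 1/n increases monotonically from d_1 = 1 toward 2, with all terms in [1, 2); so sup_n |d_n| = 2 (the supremum is the limit, not attained). So ||M|| = 2.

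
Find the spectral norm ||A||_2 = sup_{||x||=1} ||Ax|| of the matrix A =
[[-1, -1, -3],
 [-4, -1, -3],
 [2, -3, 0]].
||A||_2 ≈ 5.9195 (= sqrt(largest eigenvalue of A^T A))

||A||_2 = sigma_max(A) = sqrt(lambda_max(A^T A)). Form the symmetric matrix M = A^T A =
[[21, -1, 15],
 [-1, 11, 6],
 [15, 6, 18]].
Its characteristic polynomial (trace, sum of principal 2x2 minors, determinant of M give the coefficients) is
  p(λ) = det(λ I - M) = λ^3 - 50λ^2 + 545λ - 729.
No integer candidate from the rational root theorem (±divisors of 729) is a root, so the roots are irrational. The cubic discriminant is Δ = 73773593 > 0, so there are three distinct real roots. p(1) = -233 and p(2) = 169 have opposite signs, so a root lies in (1, 2); Newton's method refines it to λ ≈ 1.5516. p(13) = 103 and p(14) = -155 have opposite signs, so a root lies in (13, 14); Newton's method refines it to λ ≈ 13.4082. p(35) = -29 and p(36) = 747 have opposite signs, so a root lies in (35, 36); Newton's method refines it to λ ≈ 35.0402. Check (Vieta): the three roots sum to 50, matching tr M = 50.
So the eigenvalues of A^T A are ≈ 1.5516, 13.4082, 35.0402 (all ≥ 0, as they must be for A^T A). The largest is λ_max ≈ 35.0402, hence ||A||_2 = sqrt(λ_max) ≈ 5.9195.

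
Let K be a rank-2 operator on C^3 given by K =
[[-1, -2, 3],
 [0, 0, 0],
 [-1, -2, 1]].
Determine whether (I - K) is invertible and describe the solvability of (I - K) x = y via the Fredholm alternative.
(I - K) is invertible (det(I - K) = 3 ≠ 0), so for every y in C^3 the equation (I - K) x = y has a unique solution.

K has rank 2 and factors as K = U V^T = u1 v1^T + u2 v2^T with u1 = (1, 0, 1), v1 = (-1, -2, 3), u2 = (0, 0, 2), v2 = (0, 0, -1) (multiplying out reproduces the displayed K). The nonzero eigenvalues of U V^T coincide with those of the 2 x 2 matrix G = V^T U = [[v1·u1, v1·u2], [v2·u1, v2·u2]] = [[2, 6], [-1, -2]], and by the Sylvester determinant identity det(I_3 - U V^T) = det(I_2 - V^T U) = det([[-1, -6], [1, 3]]) = (-1)(3) - (-6)(1) = 3. (Direct check: I - K =
[[2, 2, -3],
 [0, 1, 0],
 [1, 2, 0]]
has determinant 3.) The finite-dimensional Fredholm alternative says: either (I - K) is invertible, or ker(I - K) ≠ {0} and then range(I - K) = ker((I - K)^*)^⊥, with dim ker(I - K) = dim ker((I - K)^*). Since det(I - K) ≠ 0, 1 is not an eigenvalue of K and ker(I - K) = {0}, so we are in the first case: for every y there is a unique x = (I - K)^(-1) y. (Explicitly, by the Woodbury identity, (I - U V^T)^(-1) = I + U (I_2 - G)^(-1) V^T.)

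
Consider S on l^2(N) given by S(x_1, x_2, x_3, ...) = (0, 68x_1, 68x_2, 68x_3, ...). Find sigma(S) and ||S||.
sigma(S) = closed disk {z in C : |z| ≤ 68}; ||S|| = 68

Note S = 68·U where U is the unit right shift (U x)_k = x_{k-1} (with x_0 := 0); so ||S|| = 68||U|| and sigma(S) = 68·sigma(U). ||S x||^2 = sum_{k≥1} |68x_k|^2 = 4624||x||^2, so ||S|| = 68 and sigma(S) ⊂ {|z| ≤ 68}. For any |lambda| < 68, the equation (S - lambda I) x = 0 forces x_1 = 0, then 68x_k = lambda x_{k+1} ⇒ x = 0, so S has no eigenvalues. But (S - lambda I) is not surjective for |lambda| < 68: solving (S - lambda I) x = e_1 would require x_n proportional to (lambda/68)^(-n), which is not in l^2. So every |lambda| < 68 lies in the residual spectrum. The boundary |lambda| = 68 is in the approximate point spectrum (the spectrum is closed). Hence sigma(S) is the closed disk of radius 68.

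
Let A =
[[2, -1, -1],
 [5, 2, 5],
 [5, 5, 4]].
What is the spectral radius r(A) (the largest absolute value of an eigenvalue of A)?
r(A) ≈ 5.0955

The eigenvalues of A are the roots of its characteristic polynomial. With M = A (coefficients from the trace, the sum of principal 2x2 minors, and det A):
  p(λ) = det(λ I - M) = λ^3 - 8λ^2 + 5λ + 54.
No integer candidate from the rational root theorem (±divisors of 54) is a root, so the roots are irrational. The cubic discriminant is Δ = -5920 < 0, so there is one real root and a complex-conjugate pair. p(-3) = -60 and p(-2) = 4 have opposite signs, so a root lies in (-3, -2); Newton's method refines it to λ ≈ -2.0798. Dividing out (λ - (-2.0798)) leaves approximately λ^2 - 10.0798λ + 25.964. For λ^2 - 10.0798λ + 25.964 the discriminant is -2.2536. It is negative, so the remaining roots are the complex-conjugate pair λ ≈ 5.0399 ± 0.7506i. Their product equals the constant term, so |λ|^2 ≈ 25.964 and |λ| ≈ 5.0955.
Thus the eigenvalues (to 4 decimals) are -2.0798 (modulus 2.0798); 5.0399 ± 0.7506i (modulus 5.0955). The spectral radius is the largest modulus: r(A) ≈ 5.0955. (Cross-check: r(A) ≤ ||A||_2 ≈ 10.7422; equality holds whenever A is normal, though it can also hold for some non-normal A.)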